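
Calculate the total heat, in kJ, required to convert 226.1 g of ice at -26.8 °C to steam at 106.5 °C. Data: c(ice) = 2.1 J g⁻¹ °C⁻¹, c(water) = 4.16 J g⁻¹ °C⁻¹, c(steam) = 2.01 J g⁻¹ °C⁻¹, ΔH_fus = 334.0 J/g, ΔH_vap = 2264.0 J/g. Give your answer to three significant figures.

q1 (heat ice -26.8→0.0 °C): 226.1 × 2.1 × 26.8 = 12725 J
q2 (melt at 0 °C): 226.1 × 334.0 = 75517 J
q3 (heat water 0.0→100.0 °C): 226.1 × 4.16 × 100.0 = 94058 J
q4 (vaporize at 100 °C): 226.1 × 2264.0 = 511890 J
q5 (heat steam 100.0→106.5 °C): 226.1 × 2.01 × 6.5 = 2954 J
Total: 12725 + 75517 + 94058 + 511890 + 2954 = 697144 J = 697 kJ

q = 697 kJ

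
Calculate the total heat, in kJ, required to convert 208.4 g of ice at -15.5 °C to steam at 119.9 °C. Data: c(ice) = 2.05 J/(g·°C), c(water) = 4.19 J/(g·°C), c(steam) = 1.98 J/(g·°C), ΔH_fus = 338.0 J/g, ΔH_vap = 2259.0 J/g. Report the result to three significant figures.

q = 643 kJ

q1 (heat ice -15.5→0.0 °C): 208.4 × 2.05 × 15.5 = 6622 J
q2 (melt at 0 °C): 208.4 × 338.0 = 70439 J
q3 (heat water 0.0→100.0 °C): 208.4 × 4.19 × 100.0 = 87320 J
q4 (vaporize at 100 °C): 208.4 × 2259.0 = 470776 J
q5 (heat steam 100.0→119.9 °C): 208.4 × 1.98 × 19.9 = 8211 J
Total: 6622 + 70439 + 87320 + 470776 + 8211 = 643368 J = 643 kJ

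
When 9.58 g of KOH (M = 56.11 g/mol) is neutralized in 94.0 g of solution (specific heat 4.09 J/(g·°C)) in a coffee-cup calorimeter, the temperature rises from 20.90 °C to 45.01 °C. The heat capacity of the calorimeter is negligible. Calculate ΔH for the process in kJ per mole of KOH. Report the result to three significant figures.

ΔH = -54.3 kJ/mol

|ΔT| = |45.01 − 20.90| = 24.11 °C
|q_surr| = (94.0 × 4.09) × 24.11 = 384.46 × 24.11 = 9269 J
n(KOH) = 9.58 / 56.11 = 0.1707 mol
Temperature rose, so q_rxn = −|q_surr| = -9.269 kJ
ΔH = q_rxn / n = -54.30 kJ/mol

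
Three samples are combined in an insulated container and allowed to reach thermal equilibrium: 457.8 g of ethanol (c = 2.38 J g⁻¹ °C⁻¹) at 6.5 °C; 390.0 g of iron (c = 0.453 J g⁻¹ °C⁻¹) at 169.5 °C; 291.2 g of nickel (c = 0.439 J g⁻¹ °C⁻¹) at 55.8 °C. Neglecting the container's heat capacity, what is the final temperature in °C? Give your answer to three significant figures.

Σ mᵢcᵢ(T − Tᵢ) = 0  ⇒  T = Σ mᵢcᵢTᵢ / Σ mᵢcᵢ
Σ mᵢcᵢ = 457.8×2.38 + 390.0×0.453 + 291.2×0.439 = 1394.0708
Σ mᵢcᵢTᵢ = 1089.564×6.5 + 176.67×169.5 + 127.8368×55.8 = 44161
T = 44161 / 1394.0708 = 31.68 °C

T_f = 31.7 °C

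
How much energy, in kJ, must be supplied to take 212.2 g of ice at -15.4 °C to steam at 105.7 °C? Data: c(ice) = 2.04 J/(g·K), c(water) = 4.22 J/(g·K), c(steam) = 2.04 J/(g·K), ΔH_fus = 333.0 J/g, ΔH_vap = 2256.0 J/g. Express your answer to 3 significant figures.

q = 648 kJ

q1 (heat ice -15.4→0.0 °C): 212.2 × 2.04 × 15.4 = 6666 J
q2 (melt at 0 °C): 212.2 × 333.0 = 70663 J
q3 (heat water 0.0→100.0 °C): 212.2 × 4.22 × 100.0 = 89548 J
q4 (vaporize at 100 °C): 212.2 × 2256.0 = 478723 J
q5 (heat steam 100.0→105.7 °C): 212.2 × 2.04 × 5.7 = 2467 J
Total: 6666 + 70663 + 89548 + 478723 + 2467 = 648067 J = 648 kJ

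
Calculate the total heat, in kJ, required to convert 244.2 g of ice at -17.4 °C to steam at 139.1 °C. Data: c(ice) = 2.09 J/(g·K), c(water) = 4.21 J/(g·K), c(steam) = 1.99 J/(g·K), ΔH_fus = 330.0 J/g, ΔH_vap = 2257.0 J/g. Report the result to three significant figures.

q1 (heat ice -17.4→0.0 °C): 244.2 × 2.09 × 17.4 = 8881 J
q2 (melt at 0 °C): 244.2 × 330.0 = 80586 J
q3 (heat water 0.0→100.0 °C): 244.2 × 4.21 × 100.0 = 102808 J
q4 (vaporize at 100 °C): 244.2 × 2257.0 = 551159 J
q5 (heat steam 100.0→139.1 °C): 244.2 × 1.99 × 39.1 = 19001 J
Total: 8881 + 80586 + 102808 + 551159 + 19001 = 762435 J = 762 kJ

q = 762 kJ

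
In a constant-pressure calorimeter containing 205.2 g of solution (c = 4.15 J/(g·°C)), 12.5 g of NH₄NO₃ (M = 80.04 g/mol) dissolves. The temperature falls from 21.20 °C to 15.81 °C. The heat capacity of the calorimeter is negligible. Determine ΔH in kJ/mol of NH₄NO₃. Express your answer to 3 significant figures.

ΔH = 29.4 kJ/mol

|ΔT| = |15.81 − 21.20| = 5.39 °C
|q_surr| = (205.2 × 4.15) × 5.39 = 851.58 × 5.39 = 4590 J
n(NH₄NO₃) = 12.5 / 80.04 = 0.1562 mol
Temperature fell, so q_rxn = +|q_surr| = 4.590 kJ
ΔH = q_rxn / n = 29.39 kJ/mol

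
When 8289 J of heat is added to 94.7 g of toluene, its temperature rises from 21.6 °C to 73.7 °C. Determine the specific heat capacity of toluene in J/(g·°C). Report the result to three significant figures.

c = q / (m ΔT) = 8289 / (94.7 × 52.1)
c = 8289 / 4933.87 = 1.68 J/(g·°C)

c = 1.68 J/(g·°C)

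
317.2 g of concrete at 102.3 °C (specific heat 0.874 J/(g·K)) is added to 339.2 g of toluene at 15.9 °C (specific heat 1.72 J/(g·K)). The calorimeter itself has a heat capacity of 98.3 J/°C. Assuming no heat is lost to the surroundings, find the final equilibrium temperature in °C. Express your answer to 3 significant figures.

T_f = 40.9 °C

Heat lost by concrete = heat gained by toluene + calorimeter.
(317.2)(0.874)(102.3 − T) = [(339.2)(1.72) + 98.3](T − 15.9)
277.2328 (102.3 − T) = 681.724 (T − 15.9)
28361 − 277.2328 T = 681.724 T − 10839
39200 = 958.9568 T
T = 40.88 °C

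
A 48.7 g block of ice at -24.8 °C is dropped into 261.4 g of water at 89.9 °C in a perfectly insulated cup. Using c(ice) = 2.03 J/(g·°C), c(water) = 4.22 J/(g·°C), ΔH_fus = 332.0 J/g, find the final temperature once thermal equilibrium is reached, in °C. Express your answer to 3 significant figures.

Heat to bring ice to 0 °C and melt it: q₁ = 48.7×2.03×24.8 + 48.7×332.0 = 18620 J
Heat the water can supply cooling to 0 °C: 261.4×4.22×89.9 = 99169.4 J > q₁, so all ice melts.
Energy balance: 261.4×4.22×(89.9 − T) = 18620 + 48.7×4.22×(T − 0)
1103.108(89.9 − T) = 18620 + 205.514 T
99169.4 − 18620 = 1308.622 T
T = 80549.4 / 1308.622 = 61.55 °C

T_f = 61.6 °C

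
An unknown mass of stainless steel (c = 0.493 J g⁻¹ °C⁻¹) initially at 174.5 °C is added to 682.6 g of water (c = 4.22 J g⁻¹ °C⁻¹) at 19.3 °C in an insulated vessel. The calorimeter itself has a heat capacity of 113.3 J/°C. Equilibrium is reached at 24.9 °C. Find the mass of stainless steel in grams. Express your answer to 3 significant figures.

q_gained = (682.6 × 4.22 + 113.3) × (24.9 − 19.3) = 16770 J
q_lost = m × 0.493 × (174.5 − 24.9) = 73.7528 m
m = 16770 / 73.7528 = 227 g

m = 227 g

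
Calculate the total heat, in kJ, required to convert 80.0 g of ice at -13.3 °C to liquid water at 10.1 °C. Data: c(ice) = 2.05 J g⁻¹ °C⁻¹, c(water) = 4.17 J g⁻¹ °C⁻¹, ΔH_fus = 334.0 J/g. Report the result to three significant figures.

q = 32.3 kJ

q1 (heat ice -13.3→0.0 °C): 80.0 × 2.05 × 13.3 = 2181 J
q2 (melt at 0 °C): 80.0 × 334.0 = 26720 J
q3 (heat water 0.0→10.1 °C): 80.0 × 4.17 × 10.1 = 3369 J
Total: 2181 + 26720 + 3369 = 32270 J = 32.3 kJ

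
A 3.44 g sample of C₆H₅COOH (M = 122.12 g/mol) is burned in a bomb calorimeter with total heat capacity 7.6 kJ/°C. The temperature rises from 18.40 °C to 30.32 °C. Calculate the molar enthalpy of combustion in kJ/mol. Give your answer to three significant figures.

ΔT = 30.32 − 18.40 = 11.92 °C
q_cal = C_cal × ΔT = 7.6 × 11.92 = 90.592 kJ
n = 3.44 / 122.12 = 0.02817 mol
q_rxn = −q_cal = -90.592 kJ
ΔH = -90.592 / 0.02817 = -3216 kJ/mol

ΔH = -3220 kJ/mol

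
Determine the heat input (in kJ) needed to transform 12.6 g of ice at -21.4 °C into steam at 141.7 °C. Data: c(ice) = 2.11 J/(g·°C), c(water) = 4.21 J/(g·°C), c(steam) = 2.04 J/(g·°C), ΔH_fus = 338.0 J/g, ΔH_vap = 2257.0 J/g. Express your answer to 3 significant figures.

q1 (heat ice -21.4→0.0 °C): 12.6 × 2.11 × 21.4 = 569 J
q2 (melt at 0 °C): 12.6 × 338.0 = 4259 J
q3 (heat water 0.0→100.0 °C): 12.6 × 4.21 × 100.0 = 5305 J
q4 (vaporize at 100 °C): 12.6 × 2257.0 = 28438 J
q5 (heat steam 100.0→141.7 °C): 12.6 × 2.04 × 41.7 = 1072 J
Total: 569 + 4259 + 5305 + 28438 + 1072 = 39643 J = 39.6 kJ

q = 39.6 kJ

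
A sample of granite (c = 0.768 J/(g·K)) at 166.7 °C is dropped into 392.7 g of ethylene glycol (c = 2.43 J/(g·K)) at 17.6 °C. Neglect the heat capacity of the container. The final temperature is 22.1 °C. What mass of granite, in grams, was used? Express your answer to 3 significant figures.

m = 38.7 g

q_gained = (392.7 × 2.43) × (22.1 − 17.6) = 4294 J
q_lost = m × 0.768 × (166.7 − 22.1) = 111.0528 m
m = 4294 / 111.0528 = 38.7 g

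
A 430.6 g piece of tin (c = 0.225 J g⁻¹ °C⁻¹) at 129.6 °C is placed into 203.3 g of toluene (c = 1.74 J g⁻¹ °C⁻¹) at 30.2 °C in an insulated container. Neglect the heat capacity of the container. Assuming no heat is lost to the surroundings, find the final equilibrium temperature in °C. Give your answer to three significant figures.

T_f = 51.6 °C

Heat lost by tin = heat gained by toluene.
(430.6)(0.225)(129.6 − T) = (203.3)(1.74)(T − 30.2)
96.885 (129.6 − T) = 353.742 (T − 30.2)
12556 − 96.885 T = 353.742 T − 10683
23239 = 450.627 T
T = 51.57 °C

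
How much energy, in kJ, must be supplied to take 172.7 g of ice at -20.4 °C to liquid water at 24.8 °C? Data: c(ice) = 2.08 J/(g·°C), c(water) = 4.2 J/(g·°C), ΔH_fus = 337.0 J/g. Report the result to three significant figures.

q1 (heat ice -20.4→0.0 °C): 172.7 × 2.08 × 20.4 = 7328 J
q2 (melt at 0 °C): 172.7 × 337.0 = 58200 J
q3 (heat water 0.0→24.8 °C): 172.7 × 4.2 × 24.8 = 17988 J
Total: 7328 + 58200 + 17988 = 83516 J = 83.5 kJ

q = 83.5 kJ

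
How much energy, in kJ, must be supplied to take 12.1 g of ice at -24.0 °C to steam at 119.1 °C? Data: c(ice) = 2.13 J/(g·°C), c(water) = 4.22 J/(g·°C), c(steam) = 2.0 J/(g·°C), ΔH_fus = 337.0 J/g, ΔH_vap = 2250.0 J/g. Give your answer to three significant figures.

q = 37.5 kJ

q1 (heat ice -24.0→0.0 °C): 12.1 × 2.13 × 24.0 = 619 J
q2 (melt at 0 °C): 12.1 × 337.0 = 4078 J
q3 (heat water 0.0→100.0 °C): 12.1 × 4.22 × 100.0 = 5106 J
q4 (vaporize at 100 °C): 12.1 × 2250.0 = 27225 J
q5 (heat steam 100.0→119.1 °C): 12.1 × 2.0 × 19.1 = 462 J
Total: 619 + 4078 + 5106 + 27225 + 462 = 37490 J = 37.5 kJ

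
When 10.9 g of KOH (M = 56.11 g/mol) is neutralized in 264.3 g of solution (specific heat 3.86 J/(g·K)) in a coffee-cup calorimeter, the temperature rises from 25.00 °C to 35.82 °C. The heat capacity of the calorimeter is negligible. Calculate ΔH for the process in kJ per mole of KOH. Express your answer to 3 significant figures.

ΔH = -56.8 kJ/mol

|ΔT| = |35.82 − 25.00| = 10.82 °C
|q_surr| = (264.3 × 3.86) × 10.82 = 1020.198 × 10.82 = 11040 J
n(KOH) = 10.9 / 56.11 = 0.1943 mol
Temperature rose, so q_rxn = −|q_surr| = -11.04 kJ
ΔH = q_rxn / n = -56.82 kJ/mol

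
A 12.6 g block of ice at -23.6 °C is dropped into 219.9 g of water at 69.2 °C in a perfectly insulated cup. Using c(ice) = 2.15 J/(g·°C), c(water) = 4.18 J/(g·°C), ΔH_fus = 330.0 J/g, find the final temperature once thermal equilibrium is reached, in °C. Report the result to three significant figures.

Heat to bring ice to 0 °C and melt it: q₁ = 12.6×2.15×23.6 + 12.6×330.0 = 4797.3 J
Heat the water can supply cooling to 0 °C: 219.9×4.18×69.2 = 63607.4 J > q₁, so all ice melts.
Energy balance: 219.9×4.18×(69.2 − T) = 4797.3 + 12.6×4.18×(T − 0)
919.182(69.2 − T) = 4797.3 + 52.668 T
63607.4 − 4797.3 = 971.850 T
T = 58810.1 / 971.850 = 60.51 °C

T_f = 60.5 °C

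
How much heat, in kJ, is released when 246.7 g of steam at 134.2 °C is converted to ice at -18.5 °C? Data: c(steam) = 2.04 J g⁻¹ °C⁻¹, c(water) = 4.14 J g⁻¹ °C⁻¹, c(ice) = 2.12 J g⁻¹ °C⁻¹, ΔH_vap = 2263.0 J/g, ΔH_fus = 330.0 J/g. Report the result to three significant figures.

q = 769 kJ

q1 (cool steam 134.2→100 °C): 246.7 × 2.04 × 34.2 = 17212 J
q2 (condense at 100 °C): 246.7 × 2263.0 = 558282 J
q3 (cool water 100→0 °C): 246.7 × 4.14 × 100.0 = 102134 J
q4 (freeze at 0 °C): 246.7 × 330.0 = 81411 J
q5 (cool ice 0→-18.5 °C): 246.7 × 2.12 × 18.5 = 9676 J
Total: 17212 + 558282 + 102134 + 81411 + 9676 = 768715 J = 769 kJ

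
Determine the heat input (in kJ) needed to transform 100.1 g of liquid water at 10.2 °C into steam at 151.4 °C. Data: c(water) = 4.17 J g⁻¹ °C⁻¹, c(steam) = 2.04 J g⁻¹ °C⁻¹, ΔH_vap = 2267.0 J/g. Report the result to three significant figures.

q = 275 kJ

q1 (heat water 10.2→100.0 °C): 100.1 × 4.17 × 89.8 = 37484 J
q2 (vaporize at 100 °C): 100.1 × 2267.0 = 226927 J
q3 (heat steam 100.0→151.4 °C): 100.1 × 2.04 × 51.4 = 10496 J
Total: 37484 + 226927 + 10496 = 274907 J = 275 kJ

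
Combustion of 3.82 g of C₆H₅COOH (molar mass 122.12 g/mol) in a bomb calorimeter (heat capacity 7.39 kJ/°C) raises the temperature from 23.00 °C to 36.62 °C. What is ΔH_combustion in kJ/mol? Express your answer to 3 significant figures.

ΔT = 36.62 − 23.00 = 13.62 °C
q_cal = C_cal × ΔT = 7.39 × 13.62 = 100.6518 kJ
n = 3.82 / 122.12 = 0.03128 mol
q_rxn = −q_cal = -100.6518 kJ
ΔH = -100.6518 / 0.03128 = -3218 kJ/mol

ΔH = -3220 kJ/mol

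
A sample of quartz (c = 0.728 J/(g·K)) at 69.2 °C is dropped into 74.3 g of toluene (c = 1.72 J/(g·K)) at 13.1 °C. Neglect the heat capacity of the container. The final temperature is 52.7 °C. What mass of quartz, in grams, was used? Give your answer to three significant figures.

m = 421 g

q_gained = (74.3 × 1.72) × (52.7 − 13.1) = 5061 J
q_lost = m × 0.728 × (69.2 − 52.7) = 12.012 m
m = 5061 / 12.012 = 421 g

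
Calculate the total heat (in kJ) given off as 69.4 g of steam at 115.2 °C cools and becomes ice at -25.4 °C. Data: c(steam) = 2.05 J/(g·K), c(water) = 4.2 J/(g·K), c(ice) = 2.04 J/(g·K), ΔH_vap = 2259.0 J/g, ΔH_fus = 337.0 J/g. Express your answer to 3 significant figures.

q = 215 kJ

q1 (cool steam 115.2→100 °C): 69.4 × 2.05 × 15.2 = 2163 J
q2 (condense at 100 °C): 69.4 × 2259.0 = 156775 J
q3 (cool water 100→0 °C): 69.4 × 4.2 × 100.0 = 29148 J
q4 (freeze at 0 °C): 69.4 × 337.0 = 23388 J
q5 (cool ice 0→-25.4 °C): 69.4 × 2.04 × 25.4 = 3596 J
Total: 2163 + 156775 + 29148 + 23388 + 3596 = 215070 J = 215 kJ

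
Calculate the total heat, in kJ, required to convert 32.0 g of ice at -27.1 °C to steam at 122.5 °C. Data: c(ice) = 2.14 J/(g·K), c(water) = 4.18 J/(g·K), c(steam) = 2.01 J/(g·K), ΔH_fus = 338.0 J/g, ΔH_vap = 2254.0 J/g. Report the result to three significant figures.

q = 99.6 kJ

q1 (heat ice -27.1→0.0 °C): 32.0 × 2.14 × 27.1 = 1856 J
q2 (melt at 0 °C): 32.0 × 338.0 = 10816 J
q3 (heat water 0.0→100.0 °C): 32.0 × 4.18 × 100.0 = 13376 J
q4 (vaporize at 100 °C): 32.0 × 2254.0 = 72128 J
q5 (heat steam 100.0→122.5 °C): 32.0 × 2.01 × 22.5 = 1447 J
Total: 1856 + 10816 + 13376 + 72128 + 1447 = 99623 J = 99.6 kJ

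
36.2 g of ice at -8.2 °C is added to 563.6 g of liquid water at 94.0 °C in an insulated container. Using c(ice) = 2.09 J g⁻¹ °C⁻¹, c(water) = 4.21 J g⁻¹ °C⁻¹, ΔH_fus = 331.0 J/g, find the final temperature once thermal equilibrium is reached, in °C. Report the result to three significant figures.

Heat to bring ice to 0 °C and melt it: q₁ = 36.2×2.09×8.2 + 36.2×331.0 = 12603 J
Heat the water can supply cooling to 0 °C: 563.6×4.21×94.0 = 223039 J > q₁, so all ice melts.
Energy balance: 563.6×4.21×(94.0 − T) = 12603 + 36.2×4.21×(T − 0)
2372.756(94.0 − T) = 12603 + 152.402 T
223039 − 12603 = 2525.158 T
T = 210436 / 2525.158 = 83.34 °C

T_f = 83.3 °C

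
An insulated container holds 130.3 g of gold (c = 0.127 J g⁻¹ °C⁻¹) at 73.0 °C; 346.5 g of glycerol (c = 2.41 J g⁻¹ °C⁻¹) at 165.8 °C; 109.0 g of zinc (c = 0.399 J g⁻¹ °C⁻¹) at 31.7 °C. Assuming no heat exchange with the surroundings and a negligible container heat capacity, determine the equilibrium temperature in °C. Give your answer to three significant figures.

Σ mᵢcᵢ(T − Tᵢ) = 0  ⇒  T = Σ mᵢcᵢTᵢ / Σ mᵢcᵢ
Σ mᵢcᵢ = 130.3×0.127 + 346.5×2.41 + 109.0×0.399 = 895.1041
Σ mᵢcᵢTᵢ = 16.5481×73.0 + 835.065×165.8 + 43.491×31.7 = 141040
T = 141040 / 895.1041 = 157.6 °C

T_f = 158 °C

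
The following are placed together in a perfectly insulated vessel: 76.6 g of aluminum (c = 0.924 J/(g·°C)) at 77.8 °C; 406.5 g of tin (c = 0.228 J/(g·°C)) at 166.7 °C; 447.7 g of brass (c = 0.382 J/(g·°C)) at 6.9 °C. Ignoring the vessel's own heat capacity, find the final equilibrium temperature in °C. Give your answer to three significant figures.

Σ mᵢcᵢ(T − Tᵢ) = 0  ⇒  T = Σ mᵢcᵢTᵢ / Σ mᵢcᵢ
Σ mᵢcᵢ = 76.6×0.924 + 406.5×0.228 + 447.7×0.382 = 334.4818
Σ mᵢcᵢTᵢ = 70.7784×77.8 + 92.682×166.7 + 171.0214×6.9 = 22137
T = 22137 / 334.4818 = 66.18 °C

T_f = 66.2 °C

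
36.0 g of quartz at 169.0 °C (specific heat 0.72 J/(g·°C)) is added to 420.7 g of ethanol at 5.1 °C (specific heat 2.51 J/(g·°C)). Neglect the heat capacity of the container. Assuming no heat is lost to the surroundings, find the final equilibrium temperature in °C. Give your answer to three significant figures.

T_f = 9.03 °C

Heat lost by quartz = heat gained by ethanol.
(36.0)(0.72)(169.0 − T) = (420.7)(2.51)(T − 5.1)
25.92 (169.0 − T) = 1055.957 (T − 5.1)
4380.5 − 25.92 T = 1055.957 T − 5385.4
9765.9 = 1081.877 T
T = 9.027 °C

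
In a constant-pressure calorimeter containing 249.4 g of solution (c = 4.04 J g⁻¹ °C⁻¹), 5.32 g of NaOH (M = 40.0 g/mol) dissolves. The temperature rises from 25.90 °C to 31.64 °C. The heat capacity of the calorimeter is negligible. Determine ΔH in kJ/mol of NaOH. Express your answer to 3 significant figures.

|ΔT| = |31.64 − 25.90| = 5.74 °C
|q_surr| = (249.4 × 4.04) × 5.74 = 1007.576 × 5.74 = 5783 J
n(NaOH) = 5.32 / 40.0 = 0.1330 mol
Temperature rose, so q_rxn = −|q_surr| = -5.783 kJ
ΔH = q_rxn / n = -43.48 kJ/mol

ΔH = -43.5 kJ/mol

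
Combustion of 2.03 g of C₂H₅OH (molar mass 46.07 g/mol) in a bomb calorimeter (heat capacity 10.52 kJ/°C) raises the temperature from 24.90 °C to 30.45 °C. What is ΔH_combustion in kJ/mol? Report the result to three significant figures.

ΔT = 30.45 − 24.90 = 5.55 °C
q_cal = C_cal × ΔT = 10.52 × 5.55 = 58.386 kJ
n = 2.03 / 46.07 = 0.04406 mol
q_rxn = −q_cal = -58.386 kJ
ΔH = -58.386 / 0.04406 = -1325 kJ/mol

ΔH = -1330 kJ/mol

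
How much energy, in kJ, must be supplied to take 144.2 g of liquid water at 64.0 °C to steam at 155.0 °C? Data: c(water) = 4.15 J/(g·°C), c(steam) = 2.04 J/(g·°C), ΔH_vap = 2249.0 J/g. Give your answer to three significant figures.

q1 (heat water 64.0→100.0 °C): 144.2 × 4.15 × 36.0 = 21543 J
q2 (vaporize at 100 °C): 144.2 × 2249.0 = 324306 J
q3 (heat steam 100.0→155.0 °C): 144.2 × 2.04 × 55.0 = 16179 J
Total: 21543 + 324306 + 16179 = 362028 J = 362 kJ

q = 362 kJ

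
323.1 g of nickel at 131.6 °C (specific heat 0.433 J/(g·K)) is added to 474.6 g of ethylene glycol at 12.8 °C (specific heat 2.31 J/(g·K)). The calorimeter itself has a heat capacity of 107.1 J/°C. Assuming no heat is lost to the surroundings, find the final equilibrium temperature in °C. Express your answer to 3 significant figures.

Heat lost by nickel = heat gained by ethylene glycol + calorimeter.
(323.1)(0.433)(131.6 − T) = [(474.6)(2.31) + 107.1](T − 12.8)
139.9023 (131.6 − T) = 1203.426 (T − 12.8)
18411 − 139.9023 T = 1203.426 T − 15404
33815 = 1343.3283 T
T = 25.17 °C

T_f = 25.2 °C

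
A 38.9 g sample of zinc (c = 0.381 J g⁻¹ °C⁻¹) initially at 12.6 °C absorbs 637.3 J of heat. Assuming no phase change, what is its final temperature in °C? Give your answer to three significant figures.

ΔT = q / (m c) = 637.3 / (38.9 × 0.381) = 43.00 °C
T_f = 12.6 + 43.00 = 55.60 °C

T_f = 55.6 °C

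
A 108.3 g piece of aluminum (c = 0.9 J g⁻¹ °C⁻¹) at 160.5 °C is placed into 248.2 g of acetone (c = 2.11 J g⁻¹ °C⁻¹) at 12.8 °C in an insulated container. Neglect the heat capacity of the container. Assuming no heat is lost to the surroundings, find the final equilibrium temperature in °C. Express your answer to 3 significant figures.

Heat lost by aluminum = heat gained by acetone.
(108.3)(0.9)(160.5 − T) = (248.2)(2.11)(T − 12.8)
97.47 (160.5 − T) = 523.702 (T − 12.8)
15644 − 97.47 T = 523.702 T − 6703.4
22347.4 = 621.172 T
T = 35.98 °C

T_f = 36.0 °C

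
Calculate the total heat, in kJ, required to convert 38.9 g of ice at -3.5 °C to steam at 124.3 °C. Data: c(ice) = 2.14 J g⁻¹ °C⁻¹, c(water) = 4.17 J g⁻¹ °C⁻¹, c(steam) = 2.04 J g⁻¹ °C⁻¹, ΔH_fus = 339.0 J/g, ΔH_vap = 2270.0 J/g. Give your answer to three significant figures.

q1 (heat ice -3.5→0.0 °C): 38.9 × 2.14 × 3.5 = 291 J
q2 (melt at 0 °C): 38.9 × 339.0 = 13187 J
q3 (heat water 0.0→100.0 °C): 38.9 × 4.17 × 100.0 = 16221 J
q4 (vaporize at 100 °C): 38.9 × 2270.0 = 88303 J
q5 (heat steam 100.0→124.3 °C): 38.9 × 2.04 × 24.3 = 1928 J
Total: 291 + 13187 + 16221 + 88303 + 1928 = 119930 J = 120 kJ

q = 120 kJ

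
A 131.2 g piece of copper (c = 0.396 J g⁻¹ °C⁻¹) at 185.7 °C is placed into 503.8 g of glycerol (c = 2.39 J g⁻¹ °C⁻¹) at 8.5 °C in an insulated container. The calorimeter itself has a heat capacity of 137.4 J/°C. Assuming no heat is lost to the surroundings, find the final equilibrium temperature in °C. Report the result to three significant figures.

T_f = 15.1 °C

Heat lost by copper = heat gained by glycerol + calorimeter.
(131.2)(0.396)(185.7 − T) = [(503.8)(2.39) + 137.4](T − 8.5)
51.9552 (185.7 − T) = 1341.482 (T − 8.5)
9648.1 − 51.9552 T = 1341.482 T − 11403
21051.1 = 1393.4372 T
T = 15.11 °C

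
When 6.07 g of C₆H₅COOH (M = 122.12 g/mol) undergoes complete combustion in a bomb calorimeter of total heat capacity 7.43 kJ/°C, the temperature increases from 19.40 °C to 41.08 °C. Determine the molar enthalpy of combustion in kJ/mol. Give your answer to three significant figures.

ΔH = -3240 kJ/mol

ΔT = 41.08 − 19.40 = 21.68 °C
q_cal = C_cal × ΔT = 7.43 × 21.68 = 161.0824 kJ
n = 6.07 / 122.12 = 0.04971 mol
q_rxn = −q_cal = -161.0824 kJ
ΔH = -161.0824 / 0.04971 = -3240 kJ/mol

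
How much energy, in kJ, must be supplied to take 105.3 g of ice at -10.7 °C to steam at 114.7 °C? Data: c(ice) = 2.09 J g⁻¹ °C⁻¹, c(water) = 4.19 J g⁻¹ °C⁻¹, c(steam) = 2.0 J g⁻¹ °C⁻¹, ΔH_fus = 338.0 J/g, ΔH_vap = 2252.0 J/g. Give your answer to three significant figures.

q = 322 kJ

q1 (heat ice -10.7→0.0 °C): 105.3 × 2.09 × 10.7 = 2355 J
q2 (melt at 0 °C): 105.3 × 338.0 = 35591 J
q3 (heat water 0.0→100.0 °C): 105.3 × 4.19 × 100.0 = 44121 J
q4 (vaporize at 100 °C): 105.3 × 2252.0 = 237136 J
q5 (heat steam 100.0→114.7 °C): 105.3 × 2.0 × 14.7 = 3096 J
Total: 2355 + 35591 + 44121 + 237136 + 3096 = 322299 J = 322 kJ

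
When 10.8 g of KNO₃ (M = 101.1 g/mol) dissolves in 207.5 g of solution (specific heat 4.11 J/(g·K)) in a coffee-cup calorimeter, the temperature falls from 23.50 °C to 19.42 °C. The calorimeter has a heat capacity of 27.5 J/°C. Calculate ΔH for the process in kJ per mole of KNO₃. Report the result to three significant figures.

ΔH = 33.6 kJ/mol

|ΔT| = |19.42 − 23.50| = 4.08 °C
|q_surr| = (207.5 × 4.11 + 27.5) × 4.08 = 880.325 × 4.08 = 3592 J
n(KNO₃) = 10.8 / 101.1 = 0.1068 mol
Temperature fell, so q_rxn = +|q_surr| = 3.592 kJ
ΔH = q_rxn / n = 33.63 kJ/mol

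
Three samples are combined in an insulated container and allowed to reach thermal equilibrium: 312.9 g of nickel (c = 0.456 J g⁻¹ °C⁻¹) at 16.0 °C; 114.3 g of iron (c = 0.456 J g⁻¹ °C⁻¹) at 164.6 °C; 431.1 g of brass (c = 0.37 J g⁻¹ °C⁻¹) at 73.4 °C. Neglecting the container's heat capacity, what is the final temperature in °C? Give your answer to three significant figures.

T_f = 63.7 °C

Σ mᵢcᵢ(T − Tᵢ) = 0  ⇒  T = Σ mᵢcᵢTᵢ / Σ mᵢcᵢ
Σ mᵢcᵢ = 312.9×0.456 + 114.3×0.456 + 431.1×0.37 = 354.3102
Σ mᵢcᵢTᵢ = 142.6824×16.0 + 52.1208×164.6 + 159.507×73.4 = 22570
T = 22570 / 354.3102 = 63.70 °C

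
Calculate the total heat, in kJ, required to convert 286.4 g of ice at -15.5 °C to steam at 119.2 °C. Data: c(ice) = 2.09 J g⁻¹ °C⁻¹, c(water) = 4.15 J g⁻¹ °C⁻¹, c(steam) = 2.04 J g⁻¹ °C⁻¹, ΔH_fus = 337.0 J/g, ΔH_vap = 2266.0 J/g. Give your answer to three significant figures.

q = 885 kJ

q1 (heat ice -15.5→0.0 °C): 286.4 × 2.09 × 15.5 = 9278 J
q2 (melt at 0 °C): 286.4 × 337.0 = 96517 J
q3 (heat water 0.0→100.0 °C): 286.4 × 4.15 × 100.0 = 118856 J
q4 (vaporize at 100 °C): 286.4 × 2266.0 = 648982 J
q5 (heat steam 100.0→119.2 °C): 286.4 × 2.04 × 19.2 = 11218 J
Total: 9278 + 96517 + 118856 + 648982 + 11218 = 884851 J = 885 kJ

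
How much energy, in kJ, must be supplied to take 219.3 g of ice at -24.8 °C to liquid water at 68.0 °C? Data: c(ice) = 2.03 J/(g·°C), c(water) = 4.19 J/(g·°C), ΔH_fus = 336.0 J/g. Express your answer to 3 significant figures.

q = 147 kJ

q1 (heat ice -24.8→0.0 °C): 219.3 × 2.03 × 24.8 = 11040 J
q2 (melt at 0 °C): 219.3 × 336.0 = 73685 J
q3 (heat water 0.0→68.0 °C): 219.3 × 4.19 × 68.0 = 62483 J
Total: 11040 + 73685 + 62483 = 147208 J = 147 kJ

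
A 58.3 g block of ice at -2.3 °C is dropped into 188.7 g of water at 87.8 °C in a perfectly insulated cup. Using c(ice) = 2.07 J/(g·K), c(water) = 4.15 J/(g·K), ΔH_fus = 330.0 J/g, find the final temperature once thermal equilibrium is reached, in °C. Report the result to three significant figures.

Heat to bring ice to 0 °C and melt it: q₁ = 58.3×2.07×2.3 + 58.3×330.0 = 19517 J
Heat the water can supply cooling to 0 °C: 188.7×4.15×87.8 = 68756.6 J > q₁, so all ice melts.
Energy balance: 188.7×4.15×(87.8 − T) = 19517 + 58.3×4.15×(T − 0)
783.105(87.8 − T) = 19517 + 241.945 T
68756.6 − 19517 = 1025.050 T
T = 49239.6 / 1025.050 = 48.04 °C

T_f = 48.0 °C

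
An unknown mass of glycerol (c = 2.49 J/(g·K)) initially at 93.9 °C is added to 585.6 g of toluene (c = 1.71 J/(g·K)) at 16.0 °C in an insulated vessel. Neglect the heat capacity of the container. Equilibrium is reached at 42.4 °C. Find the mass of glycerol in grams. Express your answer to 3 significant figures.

q_gained = (585.6 × 1.71) × (42.4 − 16.0) = 26440 J
q_lost = m × 2.49 × (93.9 − 42.4) = 128.235 m
m = 26440 / 128.235 = 206 g

m = 206 g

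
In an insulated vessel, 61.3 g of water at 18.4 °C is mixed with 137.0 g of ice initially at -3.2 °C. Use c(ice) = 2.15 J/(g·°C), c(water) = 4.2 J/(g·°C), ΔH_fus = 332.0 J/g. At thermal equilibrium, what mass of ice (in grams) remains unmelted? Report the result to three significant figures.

Heat to warm all ice to 0 °C: 137.0×2.15×3.2 = 942.56 J
Heat released by water cooling to 0 °C: 61.3×4.2×18.4 = 4737.3 J
4737.3 J < 942.56 + 137.0×332.0 = 46426.56 J, so not all ice melts; final T = 0 °C.
Heat left for melting: 4737.3 − 942.56 = 3794.74 J
Mass melted = 3794.74 / 332.0 = 11.43 g
Ice remaining = 137.0 − 11.43 = 125.57 g

m_ice remaining = 126 g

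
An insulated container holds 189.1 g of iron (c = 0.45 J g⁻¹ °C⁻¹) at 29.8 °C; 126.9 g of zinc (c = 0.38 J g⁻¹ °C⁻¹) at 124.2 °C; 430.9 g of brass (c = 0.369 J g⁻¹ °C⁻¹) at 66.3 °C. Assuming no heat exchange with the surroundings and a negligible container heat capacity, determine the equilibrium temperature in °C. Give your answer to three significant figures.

T_f = 65.2 °C

Σ mᵢcᵢ(T − Tᵢ) = 0  ⇒  T = Σ mᵢcᵢTᵢ / Σ mᵢcᵢ
Σ mᵢcᵢ = 189.1×0.45 + 126.9×0.38 + 430.9×0.369 = 292.3191
Σ mᵢcᵢTᵢ = 85.095×29.8 + 48.222×124.2 + 159.0021×66.3 = 19067
T = 19067 / 292.3191 = 65.23 °C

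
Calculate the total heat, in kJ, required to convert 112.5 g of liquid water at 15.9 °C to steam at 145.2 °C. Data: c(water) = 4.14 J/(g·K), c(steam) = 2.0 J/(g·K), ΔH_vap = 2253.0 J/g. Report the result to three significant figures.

q1 (heat water 15.9→100.0 °C): 112.5 × 4.14 × 84.1 = 39170 J
q2 (vaporize at 100 °C): 112.5 × 2253.0 = 253463 J
q3 (heat steam 100.0→145.2 °C): 112.5 × 2.0 × 45.2 = 10170 J
Total: 39170 + 253463 + 10170 = 302803 J = 303 kJ

q = 303 kJ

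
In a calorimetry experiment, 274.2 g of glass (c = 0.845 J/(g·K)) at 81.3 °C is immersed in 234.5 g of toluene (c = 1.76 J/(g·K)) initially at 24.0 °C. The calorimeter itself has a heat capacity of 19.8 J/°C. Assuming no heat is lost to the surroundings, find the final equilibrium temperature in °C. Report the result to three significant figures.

Heat lost by glass = heat gained by toluene + calorimeter.
(274.2)(0.845)(81.3 − T) = [(234.5)(1.76) + 19.8](T − 24.0)
231.699 (81.3 − T) = 432.52 (T − 24.0)
18837 − 231.699 T = 432.52 T − 10380
29217 = 664.219 T
T = 43.99 °C

T_f = 44.0 °C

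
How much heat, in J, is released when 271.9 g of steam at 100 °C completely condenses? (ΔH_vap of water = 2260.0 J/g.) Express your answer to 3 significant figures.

q = 614000 J

q = m × ΔH_vap = 271.9 × 2260.0 = 614490 J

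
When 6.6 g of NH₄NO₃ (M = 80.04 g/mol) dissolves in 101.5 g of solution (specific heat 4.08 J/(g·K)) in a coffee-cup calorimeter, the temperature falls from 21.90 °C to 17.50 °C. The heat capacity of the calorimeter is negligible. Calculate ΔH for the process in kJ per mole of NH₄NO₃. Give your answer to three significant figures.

|ΔT| = |17.50 − 21.90| = 4.40 °C
|q_surr| = (101.5 × 4.08) × 4.40 = 414.12 × 4.40 = 1822 J
n(NH₄NO₃) = 6.6 / 80.04 = 0.08246 mol
Temperature fell, so q_rxn = +|q_surr| = 1.822 kJ
ΔH = q_rxn / n = 22.10 kJ/mol

ΔH = 22.1 kJ/mol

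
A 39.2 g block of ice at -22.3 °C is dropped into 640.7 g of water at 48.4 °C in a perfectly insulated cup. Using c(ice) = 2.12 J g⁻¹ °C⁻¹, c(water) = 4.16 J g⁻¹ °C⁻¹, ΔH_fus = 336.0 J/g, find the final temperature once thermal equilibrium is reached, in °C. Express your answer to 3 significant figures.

T_f = 40.3 °C

Heat to bring ice to 0 °C and melt it: q₁ = 39.2×2.12×22.3 + 39.2×336.0 = 15024 J
Heat the water can supply cooling to 0 °C: 640.7×4.16×48.4 = 129001 J > q₁, so all ice melts.
Energy balance: 640.7×4.16×(48.4 − T) = 15024 + 39.2×4.16×(T − 0)
2665.312(48.4 − T) = 15024 + 163.072 T
129001 − 15024 = 2828.384 T
T = 113977 / 2828.384 = 40.30 °C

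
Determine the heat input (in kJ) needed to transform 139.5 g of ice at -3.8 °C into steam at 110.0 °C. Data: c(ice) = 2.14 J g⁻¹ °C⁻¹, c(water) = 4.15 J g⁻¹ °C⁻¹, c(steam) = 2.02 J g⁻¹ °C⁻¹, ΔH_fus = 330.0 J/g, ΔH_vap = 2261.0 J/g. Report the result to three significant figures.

q = 423 kJ

q1 (heat ice -3.8→0.0 °C): 139.5 × 2.14 × 3.8 = 1134 J
q2 (melt at 0 °C): 139.5 × 330.0 = 46035 J
q3 (heat water 0.0→100.0 °C): 139.5 × 4.15 × 100.0 = 57893 J
q4 (vaporize at 100 °C): 139.5 × 2261.0 = 315410 J
q5 (heat steam 100.0→110.0 °C): 139.5 × 2.02 × 10.0 = 2818 J
Total: 1134 + 46035 + 57893 + 315410 + 2818 = 423290 J = 423 kJ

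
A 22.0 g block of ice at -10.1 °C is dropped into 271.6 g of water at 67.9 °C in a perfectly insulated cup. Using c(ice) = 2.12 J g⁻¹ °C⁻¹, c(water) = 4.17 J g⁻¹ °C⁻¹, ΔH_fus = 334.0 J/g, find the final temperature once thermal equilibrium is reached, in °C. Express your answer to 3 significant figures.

Heat to bring ice to 0 °C and melt it: q₁ = 22.0×2.12×10.1 + 22.0×334.0 = 7819.1 J
Heat the water can supply cooling to 0 °C: 271.6×4.17×67.9 = 76901.6 J > q₁, so all ice melts.
Energy balance: 271.6×4.17×(67.9 − T) = 7819.1 + 22.0×4.17×(T − 0)
1132.572(67.9 − T) = 7819.1 + 91.74 T
76901.6 − 7819.1 = 1224.312 T
T = 69082.5 / 1224.312 = 56.43 °C

T_f = 56.4 °C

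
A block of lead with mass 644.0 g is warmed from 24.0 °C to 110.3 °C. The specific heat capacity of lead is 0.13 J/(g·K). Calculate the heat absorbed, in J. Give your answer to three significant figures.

q = m c ΔT = 644.0 × 0.13 × (110.3 − 24.0)
q = 644.0 × 0.13 × 86.3 = 7225 J

q = 7230 J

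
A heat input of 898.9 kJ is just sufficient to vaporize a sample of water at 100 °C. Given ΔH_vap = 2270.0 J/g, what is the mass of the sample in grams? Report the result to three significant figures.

m = 396 g

m = q / ΔH_vap = 898900 J / 2270.0 J/g = 396 g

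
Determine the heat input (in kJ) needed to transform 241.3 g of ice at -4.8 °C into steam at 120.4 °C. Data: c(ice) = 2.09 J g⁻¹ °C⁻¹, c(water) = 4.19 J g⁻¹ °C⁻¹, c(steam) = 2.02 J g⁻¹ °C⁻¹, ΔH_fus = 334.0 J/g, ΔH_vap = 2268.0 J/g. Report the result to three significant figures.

q = 741 kJ

q1 (heat ice -4.8→0.0 °C): 241.3 × 2.09 × 4.8 = 2421 J
q2 (melt at 0 °C): 241.3 × 334.0 = 80594 J
q3 (heat water 0.0→100.0 °C): 241.3 × 4.19 × 100.0 = 101105 J
q4 (vaporize at 100 °C): 241.3 × 2268.0 = 547268 J
q5 (heat steam 100.0→120.4 °C): 241.3 × 2.02 × 20.4 = 9943 J
Total: 2421 + 80594 + 101105 + 547268 + 9943 = 741331 J = 741 kJ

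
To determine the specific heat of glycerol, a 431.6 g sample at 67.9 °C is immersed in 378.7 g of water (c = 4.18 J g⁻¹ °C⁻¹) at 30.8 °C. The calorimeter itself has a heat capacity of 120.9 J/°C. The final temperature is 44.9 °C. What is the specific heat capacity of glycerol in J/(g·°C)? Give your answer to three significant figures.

c = 2.42 J/(g·°C)

q_gained = (378.7 × 4.18 + 120.9) × (44.9 − 30.8) = 24020 J
q_lost = 431.6 × c × (67.9 − 44.9) = 9926.8 c
Set equal: c = 24020 / 9926.8 = 2.42 J/(g·°C)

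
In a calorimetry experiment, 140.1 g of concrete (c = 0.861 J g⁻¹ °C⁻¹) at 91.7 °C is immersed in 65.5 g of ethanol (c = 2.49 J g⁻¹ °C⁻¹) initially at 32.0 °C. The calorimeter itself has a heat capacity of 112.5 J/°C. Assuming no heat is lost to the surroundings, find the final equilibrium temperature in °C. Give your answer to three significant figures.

Heat lost by concrete = heat gained by ethanol + calorimeter.
(140.1)(0.861)(91.7 − T) = [(65.5)(2.49) + 112.5](T − 32.0)
120.6261 (91.7 − T) = 275.595 (T − 32.0)
11061 − 120.6261 T = 275.595 T − 8819.0
19880.0 = 396.2211 T
T = 50.17 °C

T_f = 50.2 °C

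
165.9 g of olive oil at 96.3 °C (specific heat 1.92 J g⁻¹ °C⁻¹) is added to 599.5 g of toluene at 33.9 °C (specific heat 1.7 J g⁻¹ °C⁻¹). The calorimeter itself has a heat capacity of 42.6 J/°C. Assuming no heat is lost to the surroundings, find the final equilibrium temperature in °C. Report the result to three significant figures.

T_f = 48.3 °C

Heat lost by olive oil = heat gained by toluene + calorimeter.
(165.9)(1.92)(96.3 − T) = [(599.5)(1.7) + 42.6](T − 33.9)
318.528 (96.3 − T) = 1061.75 (T − 33.9)
30674 − 318.528 T = 1061.75 T − 35993
66667 = 1380.278 T
T = 48.30 °C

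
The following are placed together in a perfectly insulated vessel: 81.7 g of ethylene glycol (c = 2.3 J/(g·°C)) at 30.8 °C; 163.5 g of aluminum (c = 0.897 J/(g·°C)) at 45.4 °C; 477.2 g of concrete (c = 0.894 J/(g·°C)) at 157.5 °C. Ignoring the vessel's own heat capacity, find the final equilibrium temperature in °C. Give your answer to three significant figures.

Σ mᵢcᵢ(T − Tᵢ) = 0  ⇒  T = Σ mᵢcᵢTᵢ / Σ mᵢcᵢ
Σ mᵢcᵢ = 81.7×2.3 + 163.5×0.897 + 477.2×0.894 = 761.1863
Σ mᵢcᵢTᵢ = 187.91×30.8 + 146.6595×45.4 + 426.6168×157.5 = 79638
T = 79638 / 761.1863 = 104.6 °C

T_f = 105 °C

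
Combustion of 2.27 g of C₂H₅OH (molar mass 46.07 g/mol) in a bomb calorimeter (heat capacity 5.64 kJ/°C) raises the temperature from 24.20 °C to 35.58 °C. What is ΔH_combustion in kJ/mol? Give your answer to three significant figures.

ΔT = 35.58 − 24.20 = 11.38 °C
q_cal = C_cal × ΔT = 5.64 × 11.38 = 64.1832 kJ
n = 2.27 / 46.07 = 0.04927 mol
q_rxn = −q_cal = -64.1832 kJ
ΔH = -64.1832 / 0.04927 = -1303 kJ/mol

ΔH = -1300 kJ/mol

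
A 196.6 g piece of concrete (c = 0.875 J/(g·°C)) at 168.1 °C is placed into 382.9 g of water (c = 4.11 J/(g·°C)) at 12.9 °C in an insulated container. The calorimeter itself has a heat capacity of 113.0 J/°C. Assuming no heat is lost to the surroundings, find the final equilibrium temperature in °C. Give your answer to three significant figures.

Heat lost by concrete = heat gained by water + calorimeter.
(196.6)(0.875)(168.1 − T) = [(382.9)(4.11) + 113.0](T − 12.9)
172.025 (168.1 − T) = 1686.719 (T − 12.9)
28917 − 172.025 T = 1686.719 T − 21759
50676 = 1858.744 T
T = 27.26 °C

T_f = 27.3 °C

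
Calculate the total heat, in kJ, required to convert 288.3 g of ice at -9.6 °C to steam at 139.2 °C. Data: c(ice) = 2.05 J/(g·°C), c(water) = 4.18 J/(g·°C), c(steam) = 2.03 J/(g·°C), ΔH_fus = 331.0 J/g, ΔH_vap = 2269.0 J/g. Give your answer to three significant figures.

q = 899 kJ

q1 (heat ice -9.6→0.0 °C): 288.3 × 2.05 × 9.6 = 5674 J
q2 (melt at 0 °C): 288.3 × 331.0 = 95427 J
q3 (heat water 0.0→100.0 °C): 288.3 × 4.18 × 100.0 = 120509 J
q4 (vaporize at 100 °C): 288.3 × 2269.0 = 654153 J
q5 (heat steam 100.0→139.2 °C): 288.3 × 2.03 × 39.2 = 22942 J
Total: 5674 + 95427 + 120509 + 654153 + 22942 = 898705 J = 899 kJ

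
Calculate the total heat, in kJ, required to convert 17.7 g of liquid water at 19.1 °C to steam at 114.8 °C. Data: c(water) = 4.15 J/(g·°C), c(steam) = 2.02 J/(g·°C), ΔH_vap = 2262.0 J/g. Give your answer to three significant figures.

q = 46.5 kJ

q1 (heat water 19.1→100.0 °C): 17.7 × 4.15 × 80.9 = 5943 J
q2 (vaporize at 100 °C): 17.7 × 2262.0 = 40037 J
q3 (heat steam 100.0→114.8 °C): 17.7 × 2.02 × 14.8 = 529 J
Total: 5943 + 40037 + 529 = 46509 J = 46.5 kJ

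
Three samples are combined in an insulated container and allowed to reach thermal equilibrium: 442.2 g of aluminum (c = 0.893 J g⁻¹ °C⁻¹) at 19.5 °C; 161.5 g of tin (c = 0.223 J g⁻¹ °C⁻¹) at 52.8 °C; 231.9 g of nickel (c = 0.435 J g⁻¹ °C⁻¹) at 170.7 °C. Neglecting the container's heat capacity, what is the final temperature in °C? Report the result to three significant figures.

Σ mᵢcᵢ(T − Tᵢ) = 0  ⇒  T = Σ mᵢcᵢTᵢ / Σ mᵢcᵢ
Σ mᵢcᵢ = 442.2×0.893 + 161.5×0.223 + 231.9×0.435 = 531.7756
Σ mᵢcᵢTᵢ = 394.8846×19.5 + 36.0145×52.8 + 100.8765×170.7 = 26821
T = 26821 / 531.7756 = 50.44 °C

T_f = 50.4 °C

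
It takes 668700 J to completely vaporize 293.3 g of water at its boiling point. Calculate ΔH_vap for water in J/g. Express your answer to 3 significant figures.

ΔH_vap = q / m = 668700 / 293.3 = 2280 J/g

ΔH_vap = 2280 J/g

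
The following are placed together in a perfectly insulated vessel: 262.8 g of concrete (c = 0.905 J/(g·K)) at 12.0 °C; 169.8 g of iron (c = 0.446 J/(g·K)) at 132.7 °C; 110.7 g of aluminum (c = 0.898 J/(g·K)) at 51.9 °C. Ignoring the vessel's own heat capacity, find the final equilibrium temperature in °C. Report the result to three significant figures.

T_f = 43.7 °C

Σ mᵢcᵢ(T − Tᵢ) = 0  ⇒  T = Σ mᵢcᵢTᵢ / Σ mᵢcᵢ
Σ mᵢcᵢ = 262.8×0.905 + 169.8×0.446 + 110.7×0.898 = 412.9734
Σ mᵢcᵢTᵢ = 237.834×12.0 + 75.7308×132.7 + 99.4086×51.9 = 18063
T = 18063 / 412.9734 = 43.74 °C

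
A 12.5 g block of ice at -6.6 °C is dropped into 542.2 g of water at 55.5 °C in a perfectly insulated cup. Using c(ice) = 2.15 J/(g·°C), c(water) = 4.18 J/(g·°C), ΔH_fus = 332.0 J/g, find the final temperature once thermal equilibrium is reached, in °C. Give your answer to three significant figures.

T_f = 52.4 °C

Heat to bring ice to 0 °C and melt it: q₁ = 12.5×2.15×6.6 + 12.5×332.0 = 4327.4 J
Heat the water can supply cooling to 0 °C: 542.2×4.18×55.5 = 125785 J > q₁, so all ice melts.
Energy balance: 542.2×4.18×(55.5 − T) = 4327.4 + 12.5×4.18×(T − 0)
2266.396(55.5 − T) = 4327.4 + 52.25 T
125785 − 4327.4 = 2318.646 T
T = 121457.6 / 2318.646 = 52.38 °C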